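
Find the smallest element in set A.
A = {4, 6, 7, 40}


Set A = {4, 6, 7, 40}
Elements in ascending order: 4, 6, 7, 40
The smallest element is 4.

4


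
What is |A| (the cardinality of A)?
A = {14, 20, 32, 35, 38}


Set A = {14, 20, 32, 35, 38}
Listing elements: 14, 20, 32, 35, 38
Counting: 5 elements
|A| = 5

5


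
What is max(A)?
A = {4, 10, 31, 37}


Set A = {4, 10, 31, 37}
Elements in ascending order: 4, 10, 31, 37
The largest element is 37.

37


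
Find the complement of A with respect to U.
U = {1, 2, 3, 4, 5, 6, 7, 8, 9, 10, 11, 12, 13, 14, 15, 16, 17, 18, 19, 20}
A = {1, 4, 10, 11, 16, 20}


Universal set U = {1, 2, 3, 4, 5, 6, 7, 8, 9, 10, 11, 12, 13, 14, 15, 16, 17, 18, 19, 20}
Set A = {1, 4, 10, 11, 16, 20}
A' = U \ A = elements in U but not in A
Checking each element of U:
1 (in A, exclude), 2 (not in A, include), 3 (not in A, include), 4 (in A, exclude), 5 (not in A, include), 6 (not in A, include), 7 (not in A, include), 8 (not in A, include), 9 (not in A, include), 10 (in A, exclude), 11 (in A, exclude), 12 (not in A, include), 13 (not in A, include), 14 (not in A, include), 15 (not in A, include), 16 (in A, exclude), 17 (not in A, include), 18 (not in A, include), 19 (not in A, include), 20 (in A, exclude)
A' = {2, 3, 5, 6, 7, 8, 9, 12, 13, 14, 15, 17, 18, 19}

{2, 3, 5, 6, 7, 8, 9, 12, 13, 14, 15, 17, 18, 19}


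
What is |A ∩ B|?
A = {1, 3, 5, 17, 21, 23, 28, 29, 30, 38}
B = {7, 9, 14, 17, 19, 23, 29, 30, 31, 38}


Set A = {1, 3, 5, 17, 21, 23, 28, 29, 30, 38}
Set B = {7, 9, 14, 17, 19, 23, 29, 30, 31, 38}
A ∩ B = {17, 23, 29, 30, 38}
|A ∩ B| = 5

5


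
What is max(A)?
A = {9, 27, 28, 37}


Set A = {9, 27, 28, 37}
Elements in ascending order: 9, 27, 28, 37
The largest element is 37.

37


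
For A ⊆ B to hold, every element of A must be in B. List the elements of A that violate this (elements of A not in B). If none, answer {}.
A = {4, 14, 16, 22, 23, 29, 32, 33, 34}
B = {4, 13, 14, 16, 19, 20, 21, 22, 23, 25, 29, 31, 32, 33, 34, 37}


Set A = {4, 14, 16, 22, 23, 29, 32, 33, 34}
Set B = {4, 13, 14, 16, 19, 20, 21, 22, 23, 25, 29, 31, 32, 33, 34, 37}
Check each element of A against B:
4 ∈ B, 14 ∈ B, 16 ∈ B, 22 ∈ B, 23 ∈ B, 29 ∈ B, 32 ∈ B, 33 ∈ B, 34 ∈ B
Elements of A not in B: {}

{}


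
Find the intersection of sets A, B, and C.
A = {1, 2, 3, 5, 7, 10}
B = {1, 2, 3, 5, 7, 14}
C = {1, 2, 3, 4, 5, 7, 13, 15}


Set A = {1, 2, 3, 5, 7, 10}
Set B = {1, 2, 3, 5, 7, 14}
Set C = {1, 2, 3, 4, 5, 7, 13, 15}
First, A ∩ B = {1, 2, 3, 5, 7}
Then, (A ∩ B) ∩ C = {1, 2, 3, 5, 7}

{1, 2, 3, 5, 7}


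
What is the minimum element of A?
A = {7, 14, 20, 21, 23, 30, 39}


Set A = {7, 14, 20, 21, 23, 30, 39}
Elements in ascending order: 7, 14, 20, 21, 23, 30, 39
The smallest element is 7.

7


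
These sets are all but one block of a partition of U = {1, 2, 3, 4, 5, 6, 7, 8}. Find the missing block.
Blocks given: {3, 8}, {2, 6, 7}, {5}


U = {1, 2, 3, 4, 5, 6, 7, 8}
Shown blocks: {3, 8}, {2, 6, 7}, {5}
A partition's blocks are pairwise disjoint and cover U, so the missing block = U \ (union of shown blocks).
Union of shown blocks: {2, 3, 5, 6, 7, 8}
Missing block = U \ (union) = {1, 4}

{1, 4}


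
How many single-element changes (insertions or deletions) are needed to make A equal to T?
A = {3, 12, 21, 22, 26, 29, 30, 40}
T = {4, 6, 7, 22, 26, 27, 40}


Set A = {3, 12, 21, 22, 26, 29, 30, 40}
Set T = {4, 6, 7, 22, 26, 27, 40}
Elements to remove from A (in A, not in T): {3, 12, 21, 29, 30} → 5 removals
Elements to add to A (in T, not in A): {4, 6, 7, 27} → 4 additions
Total edits = 5 + 4 = 9

9


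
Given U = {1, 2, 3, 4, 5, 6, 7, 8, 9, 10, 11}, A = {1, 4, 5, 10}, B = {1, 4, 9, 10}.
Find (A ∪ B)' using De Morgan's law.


U = {1, 2, 3, 4, 5, 6, 7, 8, 9, 10, 11}
A = {1, 4, 5, 10}, B = {1, 4, 9, 10}
A ∪ B = {1, 4, 5, 9, 10}
(A ∪ B)' = U \ (A ∪ B) = {2, 3, 6, 7, 8, 11}
Verification via A' ∩ B': A' = {2, 3, 6, 7, 8, 9, 11}, B' = {2, 3, 5, 6, 7, 8, 11}
A' ∩ B' = {2, 3, 6, 7, 8, 11} ✓

{2, 3, 6, 7, 8, 11}


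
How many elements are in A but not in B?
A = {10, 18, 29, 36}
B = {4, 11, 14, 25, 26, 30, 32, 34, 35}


Set A = {10, 18, 29, 36}
Set B = {4, 11, 14, 25, 26, 30, 32, 34, 35}
A \ B = {10, 18, 29, 36}
|A \ B| = 4

4


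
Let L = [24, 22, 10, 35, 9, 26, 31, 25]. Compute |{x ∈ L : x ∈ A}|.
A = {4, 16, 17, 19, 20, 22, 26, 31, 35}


Set A = {4, 16, 17, 19, 20, 22, 26, 31, 35}
Candidates: [24, 22, 10, 35, 9, 26, 31, 25]
Check each candidate:
24 ∉ A, 22 ∈ A, 10 ∉ A, 35 ∈ A, 9 ∉ A, 26 ∈ A, 31 ∈ A, 25 ∉ A
Count of candidates in A: 4

4


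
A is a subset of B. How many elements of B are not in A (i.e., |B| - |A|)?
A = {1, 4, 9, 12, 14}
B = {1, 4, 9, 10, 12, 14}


Set A = {1, 4, 9, 12, 14}, |A| = 5
Set B = {1, 4, 9, 10, 12, 14}, |B| = 6
Since A ⊆ B: B \ A = {10}
|B| - |A| = 6 - 5 = 1

1


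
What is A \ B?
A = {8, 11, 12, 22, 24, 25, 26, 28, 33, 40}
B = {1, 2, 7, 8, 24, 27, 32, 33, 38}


Set A = {8, 11, 12, 22, 24, 25, 26, 28, 33, 40}
Set B = {1, 2, 7, 8, 24, 27, 32, 33, 38}
A \ B includes elements in A that are not in B.
Check each element of A:
8 (in B, remove), 11 (not in B, keep), 12 (not in B, keep), 22 (not in B, keep), 24 (in B, remove), 25 (not in B, keep), 26 (not in B, keep), 28 (not in B, keep), 33 (in B, remove), 40 (not in B, keep)
A \ B = {11, 12, 22, 25, 26, 28, 40}

{11, 12, 22, 25, 26, 28, 40}


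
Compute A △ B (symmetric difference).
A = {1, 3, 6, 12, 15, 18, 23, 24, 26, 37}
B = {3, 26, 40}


Set A = {1, 3, 6, 12, 15, 18, 23, 24, 26, 37}
Set B = {3, 26, 40}
A △ B = (A \ B) ∪ (B \ A)
Elements in A but not B: {1, 6, 12, 15, 18, 23, 24, 37}
Elements in B but not A: {40}
A △ B = {1, 6, 12, 15, 18, 23, 24, 37, 40}

{1, 6, 12, 15, 18, 23, 24, 37, 40}


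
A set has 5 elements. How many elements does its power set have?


The set has 5 elements.
The power set contains all possible subsets.
|P(A)| = 2^|A| = 2^5 = 32

32


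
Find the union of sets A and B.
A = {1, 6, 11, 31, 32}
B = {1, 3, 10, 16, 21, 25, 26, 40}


Set A = {1, 6, 11, 31, 32}
Set B = {1, 3, 10, 16, 21, 25, 26, 40}
A ∪ B includes all elements in either set.
Elements from A: {1, 6, 11, 31, 32}
Elements from B not already included: {3, 10, 16, 21, 25, 26, 40}
A ∪ B = {1, 3, 6, 10, 11, 16, 21, 25, 26, 31, 32, 40}

{1, 3, 6, 10, 11, 16, 21, 25, 26, 31, 32, 40}


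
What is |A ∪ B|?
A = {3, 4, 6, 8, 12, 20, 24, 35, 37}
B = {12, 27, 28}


Set A = {3, 4, 6, 8, 12, 20, 24, 35, 37}, |A| = 9
Set B = {12, 27, 28}, |B| = 3
A ∩ B = {12}, |A ∩ B| = 1
|A ∪ B| = |A| + |B| - |A ∩ B| = 9 + 3 - 1 = 11

11


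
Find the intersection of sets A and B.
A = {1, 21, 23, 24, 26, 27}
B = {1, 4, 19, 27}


Set A = {1, 21, 23, 24, 26, 27}
Set B = {1, 4, 19, 27}
A ∩ B includes only elements in both sets.
Check each element of A against B:
1 ✓, 21 ✗, 23 ✗, 24 ✗, 26 ✗, 27 ✓
A ∩ B = {1, 27}

{1, 27}


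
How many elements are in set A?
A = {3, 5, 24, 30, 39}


Set A = {3, 5, 24, 30, 39}
Listing elements: 3, 5, 24, 30, 39
Counting: 5 elements
|A| = 5

5


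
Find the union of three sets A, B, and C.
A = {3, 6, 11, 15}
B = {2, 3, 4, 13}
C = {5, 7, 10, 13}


Set A = {3, 6, 11, 15}
Set B = {2, 3, 4, 13}
Set C = {5, 7, 10, 13}
First, A ∪ B = {2, 3, 4, 6, 11, 13, 15}
Then, (A ∪ B) ∪ C = {2, 3, 4, 5, 6, 7, 10, 11, 13, 15}

{2, 3, 4, 5, 6, 7, 10, 11, 13, 15}


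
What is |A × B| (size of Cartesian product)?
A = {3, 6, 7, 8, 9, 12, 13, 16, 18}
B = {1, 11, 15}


Set A = {3, 6, 7, 8, 9, 12, 13, 16, 18} has 9 elements.
Set B = {1, 11, 15} has 3 elements.
|A × B| = |A| × |B| = 9 × 3 = 27

27


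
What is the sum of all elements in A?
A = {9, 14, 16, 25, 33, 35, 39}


Set A = {9, 14, 16, 25, 33, 35, 39}
Sum = 9 + 14 + 16 + 25 + 33 + 35 + 39 = 171

171


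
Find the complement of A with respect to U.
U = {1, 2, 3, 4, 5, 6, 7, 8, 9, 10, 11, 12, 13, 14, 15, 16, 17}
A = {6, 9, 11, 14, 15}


Universal set U = {1, 2, 3, 4, 5, 6, 7, 8, 9, 10, 11, 12, 13, 14, 15, 16, 17}
Set A = {6, 9, 11, 14, 15}
A' = U \ A = elements in U but not in A
Checking each element of U:
1 (not in A, include), 2 (not in A, include), 3 (not in A, include), 4 (not in A, include), 5 (not in A, include), 6 (in A, exclude), 7 (not in A, include), 8 (not in A, include), 9 (in A, exclude), 10 (not in A, include), 11 (in A, exclude), 12 (not in A, include), 13 (not in A, include), 14 (in A, exclude), 15 (in A, exclude), 16 (not in A, include), 17 (not in A, include)
A' = {1, 2, 3, 4, 5, 7, 8, 10, 12, 13, 16, 17}

{1, 2, 3, 4, 5, 7, 8, 10, 12, 13, 16, 17}


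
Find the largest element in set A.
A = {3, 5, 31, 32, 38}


Set A = {3, 5, 31, 32, 38}
Elements in ascending order: 3, 5, 31, 32, 38
The largest element is 38.

38


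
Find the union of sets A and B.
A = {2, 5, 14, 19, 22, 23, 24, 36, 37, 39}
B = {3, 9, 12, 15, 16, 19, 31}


Set A = {2, 5, 14, 19, 22, 23, 24, 36, 37, 39}
Set B = {3, 9, 12, 15, 16, 19, 31}
A ∪ B includes all elements in either set.
Elements from A: {2, 5, 14, 19, 22, 23, 24, 36, 37, 39}
Elements from B not already included: {3, 9, 12, 15, 16, 31}
A ∪ B = {2, 3, 5, 9, 12, 14, 15, 16, 19, 22, 23, 24, 31, 36, 37, 39}

{2, 3, 5, 9, 12, 14, 15, 16, 19, 22, 23, 24, 31, 36, 37, 39}


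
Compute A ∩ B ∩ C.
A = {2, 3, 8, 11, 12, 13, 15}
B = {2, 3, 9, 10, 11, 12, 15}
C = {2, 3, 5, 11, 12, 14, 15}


Set A = {2, 3, 8, 11, 12, 13, 15}
Set B = {2, 3, 9, 10, 11, 12, 15}
Set C = {2, 3, 5, 11, 12, 14, 15}
First, A ∩ B = {2, 3, 11, 12, 15}
Then, (A ∩ B) ∩ C = {2, 3, 11, 12, 15}

{2, 3, 11, 12, 15}


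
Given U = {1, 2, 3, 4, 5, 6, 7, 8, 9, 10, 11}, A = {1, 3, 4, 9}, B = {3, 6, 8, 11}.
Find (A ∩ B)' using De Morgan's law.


U = {1, 2, 3, 4, 5, 6, 7, 8, 9, 10, 11}
A = {1, 3, 4, 9}, B = {3, 6, 8, 11}
A ∩ B = {3}
(A ∩ B)' = U \ (A ∩ B) = {1, 2, 4, 5, 6, 7, 8, 9, 10, 11}
Verification via A' ∪ B': A' = {2, 5, 6, 7, 8, 10, 11}, B' = {1, 2, 4, 5, 7, 9, 10}
A' ∪ B' = {1, 2, 4, 5, 6, 7, 8, 9, 10, 11} ✓

{1, 2, 4, 5, 6, 7, 8, 9, 10, 11}


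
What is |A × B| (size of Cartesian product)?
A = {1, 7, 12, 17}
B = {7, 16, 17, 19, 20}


Set A = {1, 7, 12, 17} has 4 elements.
Set B = {7, 16, 17, 19, 20} has 5 elements.
|A × B| = |A| × |B| = 4 × 5 = 20

20


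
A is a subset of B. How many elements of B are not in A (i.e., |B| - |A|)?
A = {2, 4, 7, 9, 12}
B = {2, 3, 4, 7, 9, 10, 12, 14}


Set A = {2, 4, 7, 9, 12}, |A| = 5
Set B = {2, 3, 4, 7, 9, 10, 12, 14}, |B| = 8
Since A ⊆ B: B \ A = {3, 10, 14}
|B| - |A| = 8 - 5 = 3

3


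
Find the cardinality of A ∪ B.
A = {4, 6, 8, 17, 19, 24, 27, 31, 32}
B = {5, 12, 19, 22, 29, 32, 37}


Set A = {4, 6, 8, 17, 19, 24, 27, 31, 32}, |A| = 9
Set B = {5, 12, 19, 22, 29, 32, 37}, |B| = 7
A ∩ B = {19, 32}, |A ∩ B| = 2
|A ∪ B| = |A| + |B| - |A ∩ B| = 9 + 7 - 2 = 14

14


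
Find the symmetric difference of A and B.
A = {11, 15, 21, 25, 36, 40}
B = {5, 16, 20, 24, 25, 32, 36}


Set A = {11, 15, 21, 25, 36, 40}
Set B = {5, 16, 20, 24, 25, 32, 36}
A △ B = (A \ B) ∪ (B \ A)
Elements in A but not B: {11, 15, 21, 40}
Elements in B but not A: {5, 16, 20, 24, 32}
A △ B = {5, 11, 15, 16, 20, 21, 24, 32, 40}

{5, 11, 15, 16, 20, 21, 24, 32, 40}


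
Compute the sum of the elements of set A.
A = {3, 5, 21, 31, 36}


Set A = {3, 5, 21, 31, 36}
Sum = 3 + 5 + 21 + 31 + 36 = 96

96


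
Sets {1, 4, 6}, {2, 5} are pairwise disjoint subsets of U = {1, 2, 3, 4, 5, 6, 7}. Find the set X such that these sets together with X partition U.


U = {1, 2, 3, 4, 5, 6, 7}
Shown blocks: {1, 4, 6}, {2, 5}
A partition's blocks are pairwise disjoint and cover U, so the missing block = U \ (union of shown blocks).
Union of shown blocks: {1, 2, 4, 5, 6}
Missing block = U \ (union) = {3, 7}

{3, 7}


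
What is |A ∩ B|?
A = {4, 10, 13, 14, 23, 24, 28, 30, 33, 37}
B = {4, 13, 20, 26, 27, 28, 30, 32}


Set A = {4, 10, 13, 14, 23, 24, 28, 30, 33, 37}
Set B = {4, 13, 20, 26, 27, 28, 30, 32}
A ∩ B = {4, 13, 28, 30}
|A ∩ B| = 4

4


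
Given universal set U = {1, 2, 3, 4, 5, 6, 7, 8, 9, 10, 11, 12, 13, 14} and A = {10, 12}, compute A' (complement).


Universal set U = {1, 2, 3, 4, 5, 6, 7, 8, 9, 10, 11, 12, 13, 14}
Set A = {10, 12}
A' = U \ A = elements in U but not in A
Checking each element of U:
1 (not in A, include), 2 (not in A, include), 3 (not in A, include), 4 (not in A, include), 5 (not in A, include), 6 (not in A, include), 7 (not in A, include), 8 (not in A, include), 9 (not in A, include), 10 (in A, exclude), 11 (not in A, include), 12 (in A, exclude), 13 (not in A, include), 14 (not in A, include)
A' = {1, 2, 3, 4, 5, 6, 7, 8, 9, 11, 13, 14}

{1, 2, 3, 4, 5, 6, 7, 8, 9, 11, 13, 14}


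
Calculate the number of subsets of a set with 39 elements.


The set has 39 elements.
The power set contains all possible subsets.
|P(A)| = 2^|A| = 2^39 = 549755813888

549755813888


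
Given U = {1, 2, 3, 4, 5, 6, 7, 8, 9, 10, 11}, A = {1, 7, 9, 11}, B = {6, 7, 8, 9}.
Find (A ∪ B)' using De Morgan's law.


U = {1, 2, 3, 4, 5, 6, 7, 8, 9, 10, 11}
A = {1, 7, 9, 11}, B = {6, 7, 8, 9}
A ∪ B = {1, 6, 7, 8, 9, 11}
(A ∪ B)' = U \ (A ∪ B) = {2, 3, 4, 5, 10}
Verification via A' ∩ B': A' = {2, 3, 4, 5, 6, 8, 10}, B' = {1, 2, 3, 4, 5, 10, 11}
A' ∩ B' = {2, 3, 4, 5, 10} ✓

{2, 3, 4, 5, 10}


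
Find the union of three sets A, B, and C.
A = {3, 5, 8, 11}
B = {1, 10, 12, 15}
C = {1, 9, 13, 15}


Set A = {3, 5, 8, 11}
Set B = {1, 10, 12, 15}
Set C = {1, 9, 13, 15}
First, A ∪ B = {1, 3, 5, 8, 10, 11, 12, 15}
Then, (A ∪ B) ∪ C = {1, 3, 5, 8, 9, 10, 11, 12, 13, 15}

{1, 3, 5, 8, 9, 10, 11, 12, 13, 15}


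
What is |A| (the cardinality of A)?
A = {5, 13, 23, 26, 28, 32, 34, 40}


Set A = {5, 13, 23, 26, 28, 32, 34, 40}
Listing elements: 5, 13, 23, 26, 28, 32, 34, 40
Counting: 8 elements
|A| = 8

8


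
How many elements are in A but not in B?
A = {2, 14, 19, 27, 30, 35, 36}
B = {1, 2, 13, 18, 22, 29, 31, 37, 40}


Set A = {2, 14, 19, 27, 30, 35, 36}
Set B = {1, 2, 13, 18, 22, 29, 31, 37, 40}
A \ B = {14, 19, 27, 30, 35, 36}
|A \ B| = 6

6


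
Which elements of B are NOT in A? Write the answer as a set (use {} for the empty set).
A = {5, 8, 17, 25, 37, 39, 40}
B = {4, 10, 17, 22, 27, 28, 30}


Set A = {5, 8, 17, 25, 37, 39, 40}
Set B = {4, 10, 17, 22, 27, 28, 30}
Check each element of B against A:
4 ∉ A (include), 10 ∉ A (include), 17 ∈ A, 22 ∉ A (include), 27 ∉ A (include), 28 ∉ A (include), 30 ∉ A (include)
Elements of B not in A: {4, 10, 22, 27, 28, 30}

{4, 10, 22, 27, 28, 30}


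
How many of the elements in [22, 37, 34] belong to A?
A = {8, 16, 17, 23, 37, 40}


Set A = {8, 16, 17, 23, 37, 40}
Candidates: [22, 37, 34]
Check each candidate:
22 ∉ A, 37 ∈ A, 34 ∉ A
Count of candidates in A: 1

1


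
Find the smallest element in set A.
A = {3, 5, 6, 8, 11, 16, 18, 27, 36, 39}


Set A = {3, 5, 6, 8, 11, 16, 18, 27, 36, 39}
Elements in ascending order: 3, 5, 6, 8, 11, 16, 18, 27, 36, 39
The smallest element is 3.

3


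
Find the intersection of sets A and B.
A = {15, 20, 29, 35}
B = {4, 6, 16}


Set A = {15, 20, 29, 35}
Set B = {4, 6, 16}
A ∩ B includes only elements in both sets.
Check each element of A against B:
15 ✗, 20 ✗, 29 ✗, 35 ✗
A ∩ B = {}

{}


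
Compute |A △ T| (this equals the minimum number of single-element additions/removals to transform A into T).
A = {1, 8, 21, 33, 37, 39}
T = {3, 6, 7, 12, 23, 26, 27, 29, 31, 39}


Set A = {1, 8, 21, 33, 37, 39}
Set T = {3, 6, 7, 12, 23, 26, 27, 29, 31, 39}
Elements to remove from A (in A, not in T): {1, 8, 21, 33, 37} → 5 removals
Elements to add to A (in T, not in A): {3, 6, 7, 12, 23, 26, 27, 29, 31} → 9 additions
Total edits = 5 + 9 = 14

14


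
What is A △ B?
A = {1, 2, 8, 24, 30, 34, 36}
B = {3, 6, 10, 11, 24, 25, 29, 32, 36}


Set A = {1, 2, 8, 24, 30, 34, 36}
Set B = {3, 6, 10, 11, 24, 25, 29, 32, 36}
A △ B = (A \ B) ∪ (B \ A)
Elements in A but not B: {1, 2, 8, 30, 34}
Elements in B but not A: {3, 6, 10, 11, 25, 29, 32}
A △ B = {1, 2, 3, 6, 8, 10, 11, 25, 29, 30, 32, 34}

{1, 2, 3, 6, 8, 10, 11, 25, 29, 30, 32, 34}


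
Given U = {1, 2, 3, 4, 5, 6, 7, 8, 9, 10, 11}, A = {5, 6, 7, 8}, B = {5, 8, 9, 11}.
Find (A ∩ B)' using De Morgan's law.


U = {1, 2, 3, 4, 5, 6, 7, 8, 9, 10, 11}
A = {5, 6, 7, 8}, B = {5, 8, 9, 11}
A ∩ B = {5, 8}
(A ∩ B)' = U \ (A ∩ B) = {1, 2, 3, 4, 6, 7, 9, 10, 11}
Verification via A' ∪ B': A' = {1, 2, 3, 4, 9, 10, 11}, B' = {1, 2, 3, 4, 6, 7, 10}
A' ∪ B' = {1, 2, 3, 4, 6, 7, 9, 10, 11} ✓

{1, 2, 3, 4, 6, 7, 9, 10, 11}


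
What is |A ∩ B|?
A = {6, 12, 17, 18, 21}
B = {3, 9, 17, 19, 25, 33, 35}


Set A = {6, 12, 17, 18, 21}
Set B = {3, 9, 17, 19, 25, 33, 35}
A ∩ B = {17}
|A ∩ B| = 1

1


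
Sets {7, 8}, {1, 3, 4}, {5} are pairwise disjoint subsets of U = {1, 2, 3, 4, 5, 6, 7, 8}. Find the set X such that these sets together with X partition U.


U = {1, 2, 3, 4, 5, 6, 7, 8}
Shown blocks: {7, 8}, {1, 3, 4}, {5}
A partition's blocks are pairwise disjoint and cover U, so the missing block = U \ (union of shown blocks).
Union of shown blocks: {1, 3, 4, 5, 7, 8}
Missing block = U \ (union) = {2, 6}

{2, 6}


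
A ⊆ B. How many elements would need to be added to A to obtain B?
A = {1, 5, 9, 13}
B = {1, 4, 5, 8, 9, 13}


Set A = {1, 5, 9, 13}, |A| = 4
Set B = {1, 4, 5, 8, 9, 13}, |B| = 6
Since A ⊆ B: B \ A = {4, 8}
|B| - |A| = 6 - 4 = 2

2


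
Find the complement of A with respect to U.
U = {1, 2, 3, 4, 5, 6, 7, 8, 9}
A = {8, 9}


Universal set U = {1, 2, 3, 4, 5, 6, 7, 8, 9}
Set A = {8, 9}
A' = U \ A = elements in U but not in A
Checking each element of U:
1 (not in A, include), 2 (not in A, include), 3 (not in A, include), 4 (not in A, include), 5 (not in A, include), 6 (not in A, include), 7 (not in A, include), 8 (in A, exclude), 9 (in A, exclude)
A' = {1, 2, 3, 4, 5, 6, 7}

{1, 2, 3, 4, 5, 6, 7}


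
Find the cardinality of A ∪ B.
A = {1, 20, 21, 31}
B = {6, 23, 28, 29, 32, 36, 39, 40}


Set A = {1, 20, 21, 31}, |A| = 4
Set B = {6, 23, 28, 29, 32, 36, 39, 40}, |B| = 8
A ∩ B = {}, |A ∩ B| = 0
|A ∪ B| = |A| + |B| - |A ∩ B| = 4 + 8 - 0 = 12

12


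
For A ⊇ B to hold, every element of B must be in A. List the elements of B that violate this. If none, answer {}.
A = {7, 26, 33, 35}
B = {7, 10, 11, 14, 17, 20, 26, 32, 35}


Set A = {7, 26, 33, 35}
Set B = {7, 10, 11, 14, 17, 20, 26, 32, 35}
Check each element of B against A:
7 ∈ A, 10 ∉ A (include), 11 ∉ A (include), 14 ∉ A (include), 17 ∉ A (include), 20 ∉ A (include), 26 ∈ A, 32 ∉ A (include), 35 ∈ A
Elements of B not in A: {10, 11, 14, 17, 20, 32}

{10, 11, 14, 17, 20, 32}


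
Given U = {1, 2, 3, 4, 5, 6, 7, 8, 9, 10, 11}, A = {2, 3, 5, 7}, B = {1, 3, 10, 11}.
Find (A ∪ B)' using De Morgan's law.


U = {1, 2, 3, 4, 5, 6, 7, 8, 9, 10, 11}
A = {2, 3, 5, 7}, B = {1, 3, 10, 11}
A ∪ B = {1, 2, 3, 5, 7, 10, 11}
(A ∪ B)' = U \ (A ∪ B) = {4, 6, 8, 9}
Verification via A' ∩ B': A' = {1, 4, 6, 8, 9, 10, 11}, B' = {2, 4, 5, 6, 7, 8, 9}
A' ∩ B' = {4, 6, 8, 9} ✓

{4, 6, 8, 9}


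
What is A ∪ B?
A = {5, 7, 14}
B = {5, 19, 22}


Set A = {5, 7, 14}
Set B = {5, 19, 22}
A ∪ B includes all elements in either set.
Elements from A: {5, 7, 14}
Elements from B not already included: {19, 22}
A ∪ B = {5, 7, 14, 19, 22}

{5, 7, 14, 19, 22}


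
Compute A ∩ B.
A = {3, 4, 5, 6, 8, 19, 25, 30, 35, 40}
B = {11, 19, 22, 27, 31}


Set A = {3, 4, 5, 6, 8, 19, 25, 30, 35, 40}
Set B = {11, 19, 22, 27, 31}
A ∩ B includes only elements in both sets.
Check each element of A against B:
3 ✗, 4 ✗, 5 ✗, 6 ✗, 8 ✗, 19 ✓, 25 ✗, 30 ✗, 35 ✗, 40 ✗
A ∩ B = {19}

{19}


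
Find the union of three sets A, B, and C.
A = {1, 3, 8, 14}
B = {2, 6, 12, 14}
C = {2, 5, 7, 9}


Set A = {1, 3, 8, 14}
Set B = {2, 6, 12, 14}
Set C = {2, 5, 7, 9}
First, A ∪ B = {1, 2, 3, 6, 8, 12, 14}
Then, (A ∪ B) ∪ C = {1, 2, 3, 5, 6, 7, 8, 9, 12, 14}

{1, 2, 3, 5, 6, 7, 8, 9, 12, 14}


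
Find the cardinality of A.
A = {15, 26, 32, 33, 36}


Set A = {15, 26, 32, 33, 36}
Listing elements: 15, 26, 32, 33, 36
Counting: 5 elements
|A| = 5

5


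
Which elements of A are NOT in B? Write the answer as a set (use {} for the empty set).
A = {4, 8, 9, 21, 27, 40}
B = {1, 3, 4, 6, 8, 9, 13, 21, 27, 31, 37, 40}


Set A = {4, 8, 9, 21, 27, 40}
Set B = {1, 3, 4, 6, 8, 9, 13, 21, 27, 31, 37, 40}
Check each element of A against B:
4 ∈ B, 8 ∈ B, 9 ∈ B, 21 ∈ B, 27 ∈ B, 40 ∈ B
Elements of A not in B: {}

{}


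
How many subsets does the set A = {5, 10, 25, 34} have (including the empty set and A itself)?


Set A = {5, 10, 25, 34}
|A| = 4
The power set P(A) contains all subsets of A.
|P(A)| = 2^|A| = 2^4 = 16

16


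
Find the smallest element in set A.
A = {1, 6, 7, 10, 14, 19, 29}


Set A = {1, 6, 7, 10, 14, 19, 29}
Elements in ascending order: 1, 6, 7, 10, 14, 19, 29
The smallest element is 1.

1


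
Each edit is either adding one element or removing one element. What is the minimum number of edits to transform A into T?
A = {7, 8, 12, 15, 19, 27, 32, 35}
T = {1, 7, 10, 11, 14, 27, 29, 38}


Set A = {7, 8, 12, 15, 19, 27, 32, 35}
Set T = {1, 7, 10, 11, 14, 27, 29, 38}
Elements to remove from A (in A, not in T): {8, 12, 15, 19, 32, 35} → 6 removals
Elements to add to A (in T, not in A): {1, 10, 11, 14, 29, 38} → 6 additions
Total edits = 6 + 6 = 12

12


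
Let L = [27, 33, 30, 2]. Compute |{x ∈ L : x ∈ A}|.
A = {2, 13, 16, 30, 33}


Set A = {2, 13, 16, 30, 33}
Candidates: [27, 33, 30, 2]
Check each candidate:
27 ∉ A, 33 ∈ A, 30 ∈ A, 2 ∈ A
Count of candidates in A: 3

3


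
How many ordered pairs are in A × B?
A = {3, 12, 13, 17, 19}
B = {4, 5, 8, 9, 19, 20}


Set A = {3, 12, 13, 17, 19} has 5 elements.
Set B = {4, 5, 8, 9, 19, 20} has 6 elements.
|A × B| = |A| × |B| = 5 × 6 = 30

30


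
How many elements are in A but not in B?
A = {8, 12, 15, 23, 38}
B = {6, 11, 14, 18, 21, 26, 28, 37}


Set A = {8, 12, 15, 23, 38}
Set B = {6, 11, 14, 18, 21, 26, 28, 37}
A \ B = {8, 12, 15, 23, 38}
|A \ B| = 5

5


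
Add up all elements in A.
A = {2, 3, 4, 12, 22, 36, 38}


Set A = {2, 3, 4, 12, 22, 36, 38}
Sum = 2 + 3 + 4 + 12 + 22 + 36 + 38 = 117

117


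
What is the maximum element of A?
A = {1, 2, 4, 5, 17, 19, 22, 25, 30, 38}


Set A = {1, 2, 4, 5, 17, 19, 22, 25, 30, 38}
Elements in ascending order: 1, 2, 4, 5, 17, 19, 22, 25, 30, 38
The largest element is 38.

38


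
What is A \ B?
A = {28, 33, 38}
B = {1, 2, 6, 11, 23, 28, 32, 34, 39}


Set A = {28, 33, 38}
Set B = {1, 2, 6, 11, 23, 28, 32, 34, 39}
A \ B includes elements in A that are not in B.
Check each element of A:
28 (in B, remove), 33 (not in B, keep), 38 (not in B, keep)
A \ B = {33, 38}

{33, 38}


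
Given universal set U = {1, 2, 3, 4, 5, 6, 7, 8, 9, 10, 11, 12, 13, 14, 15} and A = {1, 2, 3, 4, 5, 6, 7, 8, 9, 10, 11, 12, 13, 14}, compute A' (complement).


Universal set U = {1, 2, 3, 4, 5, 6, 7, 8, 9, 10, 11, 12, 13, 14, 15}
Set A = {1, 2, 3, 4, 5, 6, 7, 8, 9, 10, 11, 12, 13, 14}
A' = U \ A = elements in U but not in A
Checking each element of U:
1 (in A, exclude), 2 (in A, exclude), 3 (in A, exclude), 4 (in A, exclude), 5 (in A, exclude), 6 (in A, exclude), 7 (in A, exclude), 8 (in A, exclude), 9 (in A, exclude), 10 (in A, exclude), 11 (in A, exclude), 12 (in A, exclude), 13 (in A, exclude), 14 (in A, exclude), 15 (not in A, include)
A' = {15}

{15}


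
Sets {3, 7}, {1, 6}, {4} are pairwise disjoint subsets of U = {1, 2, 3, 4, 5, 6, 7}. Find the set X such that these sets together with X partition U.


U = {1, 2, 3, 4, 5, 6, 7}
Shown blocks: {3, 7}, {1, 6}, {4}
A partition's blocks are pairwise disjoint and cover U, so the missing block = U \ (union of shown blocks).
Union of shown blocks: {1, 3, 4, 6, 7}
Missing block = U \ (union) = {2, 5}

{2, 5}


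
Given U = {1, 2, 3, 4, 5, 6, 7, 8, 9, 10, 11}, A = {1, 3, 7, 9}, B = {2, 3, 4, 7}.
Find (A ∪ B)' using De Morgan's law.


U = {1, 2, 3, 4, 5, 6, 7, 8, 9, 10, 11}
A = {1, 3, 7, 9}, B = {2, 3, 4, 7}
A ∪ B = {1, 2, 3, 4, 7, 9}
(A ∪ B)' = U \ (A ∪ B) = {5, 6, 8, 10, 11}
Verification via A' ∩ B': A' = {2, 4, 5, 6, 8, 10, 11}, B' = {1, 5, 6, 8, 9, 10, 11}
A' ∩ B' = {5, 6, 8, 10, 11} ✓

{5, 6, 8, 10, 11}


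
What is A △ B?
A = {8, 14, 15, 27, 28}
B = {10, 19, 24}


Set A = {8, 14, 15, 27, 28}
Set B = {10, 19, 24}
A △ B = (A \ B) ∪ (B \ A)
Elements in A but not B: {8, 14, 15, 27, 28}
Elements in B but not A: {10, 19, 24}
A △ B = {8, 10, 14, 15, 19, 24, 27, 28}

{8, 10, 14, 15, 19, 24, 27, 28}


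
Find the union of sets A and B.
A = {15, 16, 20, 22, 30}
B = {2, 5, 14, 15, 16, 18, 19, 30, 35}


Set A = {15, 16, 20, 22, 30}
Set B = {2, 5, 14, 15, 16, 18, 19, 30, 35}
A ∪ B includes all elements in either set.
Elements from A: {15, 16, 20, 22, 30}
Elements from B not already included: {2, 5, 14, 18, 19, 35}
A ∪ B = {2, 5, 14, 15, 16, 18, 19, 20, 22, 30, 35}

{2, 5, 14, 15, 16, 18, 19, 20, 22, 30, 35}


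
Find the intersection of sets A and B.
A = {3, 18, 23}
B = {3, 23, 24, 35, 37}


Set A = {3, 18, 23}
Set B = {3, 23, 24, 35, 37}
A ∩ B includes only elements in both sets.
Check each element of A against B:
3 ✓, 18 ✗, 23 ✓
A ∩ B = {3, 23}

{3, 23}


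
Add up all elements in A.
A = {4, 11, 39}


Set A = {4, 11, 39}
Sum = 4 + 11 + 39 = 54

54


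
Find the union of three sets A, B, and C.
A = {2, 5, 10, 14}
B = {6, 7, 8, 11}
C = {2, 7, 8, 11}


Set A = {2, 5, 10, 14}
Set B = {6, 7, 8, 11}
Set C = {2, 7, 8, 11}
First, A ∪ B = {2, 5, 6, 7, 8, 10, 11, 14}
Then, (A ∪ B) ∪ C = {2, 5, 6, 7, 8, 10, 11, 14}

{2, 5, 6, 7, 8, 10, 11, 14}


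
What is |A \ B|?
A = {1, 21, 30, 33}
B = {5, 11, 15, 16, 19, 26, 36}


Set A = {1, 21, 30, 33}
Set B = {5, 11, 15, 16, 19, 26, 36}
A \ B = {1, 21, 30, 33}
|A \ B| = 4

4


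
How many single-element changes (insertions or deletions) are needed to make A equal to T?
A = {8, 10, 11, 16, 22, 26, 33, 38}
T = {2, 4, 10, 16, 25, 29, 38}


Set A = {8, 10, 11, 16, 22, 26, 33, 38}
Set T = {2, 4, 10, 16, 25, 29, 38}
Elements to remove from A (in A, not in T): {8, 11, 22, 26, 33} → 5 removals
Elements to add to A (in T, not in A): {2, 4, 25, 29} → 4 additions
Total edits = 5 + 4 = 9

9


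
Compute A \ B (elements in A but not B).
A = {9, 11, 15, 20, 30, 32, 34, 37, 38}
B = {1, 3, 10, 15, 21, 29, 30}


Set A = {9, 11, 15, 20, 30, 32, 34, 37, 38}
Set B = {1, 3, 10, 15, 21, 29, 30}
A \ B includes elements in A that are not in B.
Check each element of A:
9 (not in B, keep), 11 (not in B, keep), 15 (in B, remove), 20 (not in B, keep), 30 (in B, remove), 32 (not in B, keep), 34 (not in B, keep), 37 (not in B, keep), 38 (not in B, keep)
A \ B = {9, 11, 20, 32, 34, 37, 38}

{9, 11, 20, 32, 34, 37, 38}


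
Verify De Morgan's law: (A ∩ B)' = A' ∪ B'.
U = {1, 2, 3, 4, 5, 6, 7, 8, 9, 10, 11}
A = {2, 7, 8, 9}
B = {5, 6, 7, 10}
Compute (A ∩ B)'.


U = {1, 2, 3, 4, 5, 6, 7, 8, 9, 10, 11}
A = {2, 7, 8, 9}, B = {5, 6, 7, 10}
A ∩ B = {7}
(A ∩ B)' = U \ (A ∩ B) = {1, 2, 3, 4, 5, 6, 8, 9, 10, 11}
Verification via A' ∪ B': A' = {1, 3, 4, 5, 6, 10, 11}, B' = {1, 2, 3, 4, 8, 9, 11}
A' ∪ B' = {1, 2, 3, 4, 5, 6, 8, 9, 10, 11} ✓

{1, 2, 3, 4, 5, 6, 8, 9, 10, 11}


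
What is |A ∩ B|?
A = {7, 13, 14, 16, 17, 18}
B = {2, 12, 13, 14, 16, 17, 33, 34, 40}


Set A = {7, 13, 14, 16, 17, 18}
Set B = {2, 12, 13, 14, 16, 17, 33, 34, 40}
A ∩ B = {13, 14, 16, 17}
|A ∩ B| = 4

4


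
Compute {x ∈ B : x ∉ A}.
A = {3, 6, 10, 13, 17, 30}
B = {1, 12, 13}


Set A = {3, 6, 10, 13, 17, 30}
Set B = {1, 12, 13}
Check each element of B against A:
1 ∉ A (include), 12 ∉ A (include), 13 ∈ A
Elements of B not in A: {1, 12}

{1, 12}


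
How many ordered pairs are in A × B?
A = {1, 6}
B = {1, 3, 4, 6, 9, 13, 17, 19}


Set A = {1, 6} has 2 elements.
Set B = {1, 3, 4, 6, 9, 13, 17, 19} has 8 elements.
|A × B| = |A| × |B| = 2 × 8 = 16

16


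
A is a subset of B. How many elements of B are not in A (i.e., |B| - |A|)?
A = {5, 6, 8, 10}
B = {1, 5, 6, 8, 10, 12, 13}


Set A = {5, 6, 8, 10}, |A| = 4
Set B = {1, 5, 6, 8, 10, 12, 13}, |B| = 7
Since A ⊆ B: B \ A = {1, 12, 13}
|B| - |A| = 7 - 4 = 3

3


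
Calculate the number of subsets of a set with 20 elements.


The set has 20 elements.
The power set contains all possible subsets.
|P(A)| = 2^|A| = 2^20 = 1048576

1048576


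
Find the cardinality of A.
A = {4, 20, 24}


Set A = {4, 20, 24}
Listing elements: 4, 20, 24
Counting: 3 elements
|A| = 3

3


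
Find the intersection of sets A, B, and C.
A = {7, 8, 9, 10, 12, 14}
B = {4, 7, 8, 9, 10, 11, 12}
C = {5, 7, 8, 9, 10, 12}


Set A = {7, 8, 9, 10, 12, 14}
Set B = {4, 7, 8, 9, 10, 11, 12}
Set C = {5, 7, 8, 9, 10, 12}
First, A ∩ B = {7, 8, 9, 10, 12}
Then, (A ∩ B) ∩ C = {7, 8, 9, 10, 12}

{7, 8, 9, 10, 12}


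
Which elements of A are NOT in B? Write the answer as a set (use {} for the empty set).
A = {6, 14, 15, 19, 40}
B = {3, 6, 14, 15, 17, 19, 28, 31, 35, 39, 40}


Set A = {6, 14, 15, 19, 40}
Set B = {3, 6, 14, 15, 17, 19, 28, 31, 35, 39, 40}
Check each element of A against B:
6 ∈ B, 14 ∈ B, 15 ∈ B, 19 ∈ B, 40 ∈ B
Elements of A not in B: {}

{}


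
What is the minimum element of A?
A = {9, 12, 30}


Set A = {9, 12, 30}
Elements in ascending order: 9, 12, 30
The smallest element is 9.

9


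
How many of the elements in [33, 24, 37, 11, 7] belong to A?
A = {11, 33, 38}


Set A = {11, 33, 38}
Candidates: [33, 24, 37, 11, 7]
Check each candidate:
33 ∈ A, 24 ∉ A, 37 ∉ A, 11 ∈ A, 7 ∉ A
Count of candidates in A: 2

2


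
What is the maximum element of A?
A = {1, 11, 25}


Set A = {1, 11, 25}
Elements in ascending order: 1, 11, 25
The largest element is 25.

25


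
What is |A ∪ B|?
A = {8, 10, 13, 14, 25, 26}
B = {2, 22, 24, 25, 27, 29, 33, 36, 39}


Set A = {8, 10, 13, 14, 25, 26}, |A| = 6
Set B = {2, 22, 24, 25, 27, 29, 33, 36, 39}, |B| = 9
A ∩ B = {25}, |A ∩ B| = 1
|A ∪ B| = |A| + |B| - |A ∩ B| = 6 + 9 - 1 = 14

14


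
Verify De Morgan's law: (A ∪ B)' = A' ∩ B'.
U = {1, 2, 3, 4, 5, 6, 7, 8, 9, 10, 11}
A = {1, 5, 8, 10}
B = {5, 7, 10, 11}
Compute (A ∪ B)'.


U = {1, 2, 3, 4, 5, 6, 7, 8, 9, 10, 11}
A = {1, 5, 8, 10}, B = {5, 7, 10, 11}
A ∪ B = {1, 5, 7, 8, 10, 11}
(A ∪ B)' = U \ (A ∪ B) = {2, 3, 4, 6, 9}
Verification via A' ∩ B': A' = {2, 3, 4, 6, 7, 9, 11}, B' = {1, 2, 3, 4, 6, 8, 9}
A' ∩ B' = {2, 3, 4, 6, 9} ✓

{2, 3, 4, 6, 9}


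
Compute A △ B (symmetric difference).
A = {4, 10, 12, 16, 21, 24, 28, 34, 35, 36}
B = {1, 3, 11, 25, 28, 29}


Set A = {4, 10, 12, 16, 21, 24, 28, 34, 35, 36}
Set B = {1, 3, 11, 25, 28, 29}
A △ B = (A \ B) ∪ (B \ A)
Elements in A but not B: {4, 10, 12, 16, 21, 24, 34, 35, 36}
Elements in B but not A: {1, 3, 11, 25, 29}
A △ B = {1, 3, 4, 10, 11, 12, 16, 21, 24, 25, 29, 34, 35, 36}

{1, 3, 4, 10, 11, 12, 16, 21, 24, 25, 29, 34, 35, 36}


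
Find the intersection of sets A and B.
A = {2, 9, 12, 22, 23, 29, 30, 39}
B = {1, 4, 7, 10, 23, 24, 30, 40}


Set A = {2, 9, 12, 22, 23, 29, 30, 39}
Set B = {1, 4, 7, 10, 23, 24, 30, 40}
A ∩ B includes only elements in both sets.
Check each element of A against B:
2 ✗, 9 ✗, 12 ✗, 22 ✗, 23 ✓, 29 ✗, 30 ✓, 39 ✗
A ∩ B = {23, 30}

{23, 30}


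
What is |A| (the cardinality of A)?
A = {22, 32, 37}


Set A = {22, 32, 37}
Listing elements: 22, 32, 37
Counting: 3 elements
|A| = 3

3


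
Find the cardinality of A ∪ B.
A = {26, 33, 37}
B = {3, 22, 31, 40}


Set A = {26, 33, 37}, |A| = 3
Set B = {3, 22, 31, 40}, |B| = 4
A ∩ B = {}, |A ∩ B| = 0
|A ∪ B| = |A| + |B| - |A ∩ B| = 3 + 4 - 0 = 7

7


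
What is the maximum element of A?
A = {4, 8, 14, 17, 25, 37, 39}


Set A = {4, 8, 14, 17, 25, 37, 39}
Elements in ascending order: 4, 8, 14, 17, 25, 37, 39
The largest element is 39.

39


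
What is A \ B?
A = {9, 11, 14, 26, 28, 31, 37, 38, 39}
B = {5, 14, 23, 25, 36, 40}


Set A = {9, 11, 14, 26, 28, 31, 37, 38, 39}
Set B = {5, 14, 23, 25, 36, 40}
A \ B includes elements in A that are not in B.
Check each element of A:
9 (not in B, keep), 11 (not in B, keep), 14 (in B, remove), 26 (not in B, keep), 28 (not in B, keep), 31 (not in B, keep), 37 (not in B, keep), 38 (not in B, keep), 39 (not in B, keep)
A \ B = {9, 11, 26, 28, 31, 37, 38, 39}

{9, 11, 26, 28, 31, 37, 38, 39}


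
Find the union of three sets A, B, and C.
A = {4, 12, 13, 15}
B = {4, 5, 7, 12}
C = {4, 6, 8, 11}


Set A = {4, 12, 13, 15}
Set B = {4, 5, 7, 12}
Set C = {4, 6, 8, 11}
First, A ∪ B = {4, 5, 7, 12, 13, 15}
Then, (A ∪ B) ∪ C = {4, 5, 6, 7, 8, 11, 12, 13, 15}

{4, 5, 6, 7, 8, 11, 12, 13, 15}


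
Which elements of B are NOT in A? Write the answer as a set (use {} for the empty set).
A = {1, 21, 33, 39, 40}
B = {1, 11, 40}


Set A = {1, 21, 33, 39, 40}
Set B = {1, 11, 40}
Check each element of B against A:
1 ∈ A, 11 ∉ A (include), 40 ∈ A
Elements of B not in A: {11}

{11}


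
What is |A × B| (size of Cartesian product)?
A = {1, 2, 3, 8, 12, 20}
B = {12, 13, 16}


Set A = {1, 2, 3, 8, 12, 20} has 6 elements.
Set B = {12, 13, 16} has 3 elements.
|A × B| = |A| × |B| = 6 × 3 = 18

18


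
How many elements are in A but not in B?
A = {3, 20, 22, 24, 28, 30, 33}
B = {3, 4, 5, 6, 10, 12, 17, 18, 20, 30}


Set A = {3, 20, 22, 24, 28, 30, 33}
Set B = {3, 4, 5, 6, 10, 12, 17, 18, 20, 30}
A \ B = {22, 24, 28, 33}
|A \ B| = 4

4


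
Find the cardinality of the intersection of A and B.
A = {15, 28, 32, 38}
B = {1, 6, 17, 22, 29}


Set A = {15, 28, 32, 38}
Set B = {1, 6, 17, 22, 29}
A ∩ B = {}
|A ∩ B| = 0

0


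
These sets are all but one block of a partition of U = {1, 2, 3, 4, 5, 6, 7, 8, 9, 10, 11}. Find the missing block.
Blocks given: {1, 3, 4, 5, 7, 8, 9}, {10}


U = {1, 2, 3, 4, 5, 6, 7, 8, 9, 10, 11}
Shown blocks: {1, 3, 4, 5, 7, 8, 9}, {10}
A partition's blocks are pairwise disjoint and cover U, so the missing block = U \ (union of shown blocks).
Union of shown blocks: {1, 3, 4, 5, 7, 8, 9, 10}
Missing block = U \ (union) = {2, 6, 11}

{2, 6, 11}


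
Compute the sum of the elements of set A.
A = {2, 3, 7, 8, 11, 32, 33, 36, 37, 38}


Set A = {2, 3, 7, 8, 11, 32, 33, 36, 37, 38}
Sum = 2 + 3 + 7 + 8 + 11 + 32 + 33 + 36 + 37 + 38 = 207

207


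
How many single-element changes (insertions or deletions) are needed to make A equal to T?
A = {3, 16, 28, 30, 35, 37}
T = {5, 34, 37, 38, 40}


Set A = {3, 16, 28, 30, 35, 37}
Set T = {5, 34, 37, 38, 40}
Elements to remove from A (in A, not in T): {3, 16, 28, 30, 35} → 5 removals
Elements to add to A (in T, not in A): {5, 34, 38, 40} → 4 additions
Total edits = 5 + 4 = 9

9


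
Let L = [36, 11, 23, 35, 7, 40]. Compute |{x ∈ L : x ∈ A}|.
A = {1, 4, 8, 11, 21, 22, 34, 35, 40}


Set A = {1, 4, 8, 11, 21, 22, 34, 35, 40}
Candidates: [36, 11, 23, 35, 7, 40]
Check each candidate:
36 ∉ A, 11 ∈ A, 23 ∉ A, 35 ∈ A, 7 ∉ A, 40 ∈ A
Count of candidates in A: 3

3


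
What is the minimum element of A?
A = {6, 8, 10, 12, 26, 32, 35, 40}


Set A = {6, 8, 10, 12, 26, 32, 35, 40}
Elements in ascending order: 6, 8, 10, 12, 26, 32, 35, 40
The smallest element is 6.

6


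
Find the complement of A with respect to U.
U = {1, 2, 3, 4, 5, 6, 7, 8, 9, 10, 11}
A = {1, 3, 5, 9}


Universal set U = {1, 2, 3, 4, 5, 6, 7, 8, 9, 10, 11}
Set A = {1, 3, 5, 9}
A' = U \ A = elements in U but not in A
Checking each element of U:
1 (in A, exclude), 2 (not in A, include), 3 (in A, exclude), 4 (not in A, include), 5 (in A, exclude), 6 (not in A, include), 7 (not in A, include), 8 (not in A, include), 9 (in A, exclude), 10 (not in A, include), 11 (not in A, include)
A' = {2, 4, 6, 7, 8, 10, 11}

{2, 4, 6, 7, 8, 10, 11}


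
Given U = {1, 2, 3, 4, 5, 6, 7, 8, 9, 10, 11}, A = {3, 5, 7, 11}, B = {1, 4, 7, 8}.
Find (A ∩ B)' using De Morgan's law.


U = {1, 2, 3, 4, 5, 6, 7, 8, 9, 10, 11}
A = {3, 5, 7, 11}, B = {1, 4, 7, 8}
A ∩ B = {7}
(A ∩ B)' = U \ (A ∩ B) = {1, 2, 3, 4, 5, 6, 8, 9, 10, 11}
Verification via A' ∪ B': A' = {1, 2, 4, 6, 8, 9, 10}, B' = {2, 3, 5, 6, 9, 10, 11}
A' ∪ B' = {1, 2, 3, 4, 5, 6, 8, 9, 10, 11} ✓

{1, 2, 3, 4, 5, 6, 8, 9, 10, 11}


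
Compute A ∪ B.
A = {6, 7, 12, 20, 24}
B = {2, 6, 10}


Set A = {6, 7, 12, 20, 24}
Set B = {2, 6, 10}
A ∪ B includes all elements in either set.
Elements from A: {6, 7, 12, 20, 24}
Elements from B not already included: {2, 10}
A ∪ B = {2, 6, 7, 10, 12, 20, 24}

{2, 6, 7, 10, 12, 20, 24}


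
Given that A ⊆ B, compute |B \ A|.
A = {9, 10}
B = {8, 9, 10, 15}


Set A = {9, 10}, |A| = 2
Set B = {8, 9, 10, 15}, |B| = 4
Since A ⊆ B: B \ A = {8, 15}
|B| - |A| = 4 - 2 = 2

2


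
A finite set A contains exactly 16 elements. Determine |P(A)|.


The set has 16 elements.
The power set contains all possible subsets.
|P(A)| = 2^|A| = 2^16 = 65536

65536


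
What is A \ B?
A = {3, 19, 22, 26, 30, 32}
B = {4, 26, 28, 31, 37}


Set A = {3, 19, 22, 26, 30, 32}
Set B = {4, 26, 28, 31, 37}
A \ B includes elements in A that are not in B.
Check each element of A:
3 (not in B, keep), 19 (not in B, keep), 22 (not in B, keep), 26 (in B, remove), 30 (not in B, keep), 32 (not in B, keep)
A \ B = {3, 19, 22, 30, 32}

{3, 19, 22, 30, 32}


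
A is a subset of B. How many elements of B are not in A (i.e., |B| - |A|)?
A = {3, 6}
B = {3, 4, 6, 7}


Set A = {3, 6}, |A| = 2
Set B = {3, 4, 6, 7}, |B| = 4
Since A ⊆ B: B \ A = {4, 7}
|B| - |A| = 4 - 2 = 2

2


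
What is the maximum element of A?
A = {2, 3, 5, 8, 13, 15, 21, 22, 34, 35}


Set A = {2, 3, 5, 8, 13, 15, 21, 22, 34, 35}
Elements in ascending order: 2, 3, 5, 8, 13, 15, 21, 22, 34, 35
The largest element is 35.

35


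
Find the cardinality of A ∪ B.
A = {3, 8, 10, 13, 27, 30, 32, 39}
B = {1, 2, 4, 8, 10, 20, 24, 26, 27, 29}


Set A = {3, 8, 10, 13, 27, 30, 32, 39}, |A| = 8
Set B = {1, 2, 4, 8, 10, 20, 24, 26, 27, 29}, |B| = 10
A ∩ B = {8, 10, 27}, |A ∩ B| = 3
|A ∪ B| = |A| + |B| - |A ∩ B| = 8 + 10 - 3 = 15

15


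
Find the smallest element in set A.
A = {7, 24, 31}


Set A = {7, 24, 31}
Elements in ascending order: 7, 24, 31
The smallest element is 7.

7


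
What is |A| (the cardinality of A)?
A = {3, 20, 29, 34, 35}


Set A = {3, 20, 29, 34, 35}
Listing elements: 3, 20, 29, 34, 35
Counting: 5 elements
|A| = 5

5


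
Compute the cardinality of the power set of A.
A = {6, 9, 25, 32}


Set A = {6, 9, 25, 32}
|A| = 4
The power set P(A) contains all subsets of A.
|P(A)| = 2^|A| = 2^4 = 16

16


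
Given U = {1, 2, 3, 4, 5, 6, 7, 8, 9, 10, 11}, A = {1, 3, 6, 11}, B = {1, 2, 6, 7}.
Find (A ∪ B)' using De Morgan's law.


U = {1, 2, 3, 4, 5, 6, 7, 8, 9, 10, 11}
A = {1, 3, 6, 11}, B = {1, 2, 6, 7}
A ∪ B = {1, 2, 3, 6, 7, 11}
(A ∪ B)' = U \ (A ∪ B) = {4, 5, 8, 9, 10}
Verification via A' ∩ B': A' = {2, 4, 5, 7, 8, 9, 10}, B' = {3, 4, 5, 8, 9, 10, 11}
A' ∩ B' = {4, 5, 8, 9, 10} ✓

{4, 5, 8, 9, 10}


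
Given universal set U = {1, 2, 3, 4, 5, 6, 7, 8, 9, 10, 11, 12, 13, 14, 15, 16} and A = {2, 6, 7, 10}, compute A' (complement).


Universal set U = {1, 2, 3, 4, 5, 6, 7, 8, 9, 10, 11, 12, 13, 14, 15, 16}
Set A = {2, 6, 7, 10}
A' = U \ A = elements in U but not in A
Checking each element of U:
1 (not in A, include), 2 (in A, exclude), 3 (not in A, include), 4 (not in A, include), 5 (not in A, include), 6 (in A, exclude), 7 (in A, exclude), 8 (not in A, include), 9 (not in A, include), 10 (in A, exclude), 11 (not in A, include), 12 (not in A, include), 13 (not in A, include), 14 (not in A, include), 15 (not in A, include), 16 (not in A, include)
A' = {1, 3, 4, 5, 8, 9, 11, 12, 13, 14, 15, 16}

{1, 3, 4, 5, 8, 9, 11, 12, 13, 14, 15, 16}


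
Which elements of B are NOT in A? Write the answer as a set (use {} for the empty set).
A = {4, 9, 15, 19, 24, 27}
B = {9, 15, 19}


Set A = {4, 9, 15, 19, 24, 27}
Set B = {9, 15, 19}
Check each element of B against A:
9 ∈ A, 15 ∈ A, 19 ∈ A
Elements of B not in A: {}

{}
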